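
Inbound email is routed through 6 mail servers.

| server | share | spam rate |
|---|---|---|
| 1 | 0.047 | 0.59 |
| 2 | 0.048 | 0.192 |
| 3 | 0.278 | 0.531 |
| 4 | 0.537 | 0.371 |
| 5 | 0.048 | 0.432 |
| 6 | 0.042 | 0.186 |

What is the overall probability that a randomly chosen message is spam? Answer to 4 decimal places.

0.4123

P(S) = P(S|1)·P(1) + P(S|2)·P(2) + P(S|3)·P(3) + P(S|4)·P(4) + P(S|5)·P(5) + P(S|6)·P(6)
      = 0.59·0.047 + 0.192·0.048 + 0.531·0.278 + 0.371·0.537 + 0.432·0.048 + 0.186·0.042
      = 0.02773 + 0.009216 + 0.147618 + 0.199227 + 0.020736 + 0.007812 = 0.412339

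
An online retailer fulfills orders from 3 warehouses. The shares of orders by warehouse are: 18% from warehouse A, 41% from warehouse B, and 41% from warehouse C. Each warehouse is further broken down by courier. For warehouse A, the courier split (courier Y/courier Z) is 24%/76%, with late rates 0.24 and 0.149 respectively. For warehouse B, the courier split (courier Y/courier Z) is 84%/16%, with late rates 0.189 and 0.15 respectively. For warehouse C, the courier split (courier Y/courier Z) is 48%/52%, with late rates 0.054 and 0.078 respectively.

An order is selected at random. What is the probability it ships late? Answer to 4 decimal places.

0.1329

P(L|A) = 0.24·0.24 + 0.76·0.149 = 0.0576 + 0.11324 = 0.17084
P(L|B) = 0.84·0.189 + 0.16·0.15 = 0.15876 + 0.024 = 0.18276
P(L|C) = 0.48·0.054 + 0.52·0.078 = 0.02592 + 0.04056 = 0.06648
Then overall,
P(L) = 0.18·0.17084 + 0.41·0.18276 + 0.41·0.06648
      = 0.0307512 + 0.0749316 + 0.0272568 = 0.1329396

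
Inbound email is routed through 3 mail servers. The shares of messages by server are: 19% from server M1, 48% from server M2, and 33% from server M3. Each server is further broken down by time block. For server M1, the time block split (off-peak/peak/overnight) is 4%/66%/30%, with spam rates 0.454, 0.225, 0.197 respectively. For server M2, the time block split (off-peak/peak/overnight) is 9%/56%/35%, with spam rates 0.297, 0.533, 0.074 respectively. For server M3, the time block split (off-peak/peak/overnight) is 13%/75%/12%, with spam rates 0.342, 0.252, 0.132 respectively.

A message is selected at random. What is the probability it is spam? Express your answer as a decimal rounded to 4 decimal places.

P(S|M1) = 0.04·0.454 + 0.66·0.225 + 0.3·0.197 = 0.01816 + 0.1485 + 0.0591 = 0.22576
P(S|M2) = 0.09·0.297 + 0.56·0.533 + 0.35·0.074 = 0.02673 + 0.29848 + 0.0259 = 0.35111
P(S|M3) = 0.13·0.342 + 0.75·0.252 + 0.12·0.132 = 0.04446 + 0.189 + 0.01584 = 0.2493
By total probability over the outer partition,
P(S) = 0.19·0.22576 + 0.48·0.35111 + 0.33·0.2493
      = 0.0428944 + 0.1685328 + 0.082269 = 0.2936962

0.2937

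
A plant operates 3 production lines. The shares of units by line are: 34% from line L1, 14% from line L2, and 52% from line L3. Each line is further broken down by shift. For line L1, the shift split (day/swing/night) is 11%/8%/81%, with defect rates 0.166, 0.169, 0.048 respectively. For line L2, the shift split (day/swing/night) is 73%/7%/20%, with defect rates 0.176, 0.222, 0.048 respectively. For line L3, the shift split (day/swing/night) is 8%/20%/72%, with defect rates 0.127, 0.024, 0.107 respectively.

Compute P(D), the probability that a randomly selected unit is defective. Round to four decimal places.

P(D) ≈ 0.0934

P(D|L1) = 0.11·0.166 + 0.08·0.169 + 0.81·0.048 = 0.01826 + 0.01352 + 0.03888 = 0.07066
P(D|L2) = 0.73·0.176 + 0.07·0.222 + 0.2·0.048 = 0.12848 + 0.01554 + 0.0096 = 0.15362
P(D|L3) = 0.08·0.127 + 0.2·0.024 + 0.72·0.107 = 0.01016 + 0.0048 + 0.07704 = 0.092
Then overall,
P(D) = 0.34·0.07066 + 0.14·0.15362 + 0.52·0.092
      = 0.0240244 + 0.0215068 + 0.04784 = 0.0933712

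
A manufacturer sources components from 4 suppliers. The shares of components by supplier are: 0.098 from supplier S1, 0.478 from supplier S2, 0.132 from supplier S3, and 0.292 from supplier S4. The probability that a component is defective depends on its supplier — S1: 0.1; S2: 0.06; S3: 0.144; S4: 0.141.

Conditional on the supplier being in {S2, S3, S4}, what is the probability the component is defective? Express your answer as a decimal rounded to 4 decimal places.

Let S = {S2, S3, S4}.
P(S) = 0.478 + 0.132 + 0.292 = 0.902.
P(D ∩ S) = 0.06·0.478 + 0.144·0.132 + 0.141·0.292 = 0.02868 + 0.019008 + 0.041172 = 0.08886.
P(D | S) = 0.08886 / 0.902 = 0.098514…

P(D|S) ≈ 0.0985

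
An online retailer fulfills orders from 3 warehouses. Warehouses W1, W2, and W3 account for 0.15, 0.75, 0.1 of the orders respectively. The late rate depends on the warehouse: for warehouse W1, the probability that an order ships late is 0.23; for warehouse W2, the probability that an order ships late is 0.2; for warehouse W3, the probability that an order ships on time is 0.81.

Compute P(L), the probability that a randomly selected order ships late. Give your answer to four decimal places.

0.2035

P(L|W3) = 1 − 0.81 = 0.19.
P(L) = P(L|W1)·P(W1) + P(L|W2)·P(W2) + P(L|W3)·P(W3)
      = 0.23·0.15 + 0.2·0.75 + 0.19·0.1
      = 0.0345 + 0.15 + 0.019 = 0.2035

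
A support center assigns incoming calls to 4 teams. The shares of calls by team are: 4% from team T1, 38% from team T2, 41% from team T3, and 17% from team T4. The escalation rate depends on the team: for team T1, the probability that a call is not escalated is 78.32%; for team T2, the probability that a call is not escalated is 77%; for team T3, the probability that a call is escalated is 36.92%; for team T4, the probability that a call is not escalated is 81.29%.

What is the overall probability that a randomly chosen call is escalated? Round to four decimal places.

P(E|T1) = 1 − 0.7832 = 0.2168.
P(E|T2) = 1 − 0.77 = 0.23.
P(E|T4) = 1 − 0.8129 = 0.1871.
P(E) = P(E|T1)·P(T1) + P(E|T2)·P(T2) + P(E|T3)·P(T3) + P(E|T4)·P(T4)
      = 0.2168·0.04 + 0.23·0.38 + 0.3692·0.41 + 0.1871·0.17
      = 0.008672 + 0.0874 + 0.151372 + 0.031807 = 0.279251

P(E) ≈ 0.2793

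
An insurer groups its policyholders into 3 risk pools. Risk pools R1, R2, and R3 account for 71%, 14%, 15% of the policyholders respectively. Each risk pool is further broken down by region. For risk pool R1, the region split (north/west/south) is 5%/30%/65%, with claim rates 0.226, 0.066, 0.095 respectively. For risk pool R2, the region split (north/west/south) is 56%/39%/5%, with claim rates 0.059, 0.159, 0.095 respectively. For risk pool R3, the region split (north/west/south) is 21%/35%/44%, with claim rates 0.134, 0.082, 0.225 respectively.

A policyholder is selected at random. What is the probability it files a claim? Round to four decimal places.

P(C|R1) = 0.05·0.226 + 0.3·0.066 + 0.65·0.095 = 0.0113 + 0.0198 + 0.06175 = 0.09285
P(C|R2) = 0.56·0.059 + 0.39·0.159 + 0.05·0.095 = 0.03304 + 0.06201 + 0.00475 = 0.0998
P(C|R3) = 0.21·0.134 + 0.35·0.082 + 0.44·0.225 = 0.02814 + 0.0287 + 0.099 = 0.15584
By total probability over the outer partition,
P(C) = 0.71·0.09285 + 0.14·0.0998 + 0.15·0.15584
      = 0.0659235 + 0.013972 + 0.023376 = 0.1032715

0.1033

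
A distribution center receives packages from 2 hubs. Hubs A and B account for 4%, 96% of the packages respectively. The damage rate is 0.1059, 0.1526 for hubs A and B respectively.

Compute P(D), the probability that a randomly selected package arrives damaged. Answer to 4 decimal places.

P(D) = P(D|A)·P(A) + P(D|B)·P(B)
      = 0.1059·0.04 + 0.1526·0.96
      = 0.004236 + 0.146496 = 0.150732

0.1507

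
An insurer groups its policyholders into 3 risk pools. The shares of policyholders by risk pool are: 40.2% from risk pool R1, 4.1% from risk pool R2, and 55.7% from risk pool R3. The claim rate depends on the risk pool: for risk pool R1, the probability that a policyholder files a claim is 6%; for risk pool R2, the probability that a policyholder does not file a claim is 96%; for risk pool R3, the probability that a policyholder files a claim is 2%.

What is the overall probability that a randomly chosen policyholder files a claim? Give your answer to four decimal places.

0.0369

P(C|R2) = 1 − 0.96 = 0.04.
P(C) = P(C|R1)·P(R1) + P(C|R2)·P(R2) + P(C|R3)·P(R3)
      = 0.06·0.402 + 0.04·0.041 + 0.02·0.557
      = 0.02412 + 0.00164 + 0.01114 = 0.0369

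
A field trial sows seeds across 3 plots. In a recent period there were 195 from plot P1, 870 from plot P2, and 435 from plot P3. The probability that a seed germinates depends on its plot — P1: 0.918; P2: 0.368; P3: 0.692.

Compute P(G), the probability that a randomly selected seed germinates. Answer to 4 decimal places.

Total: 195 + 870 + 435 = 1500.
P(P1) = 195/1500 = 0.13. P(P2) = 870/1500 = 0.58. P(P3) = 435/1500 = 0.29.
P(G) = P(G|P1)·P(P1) + P(G|P2)·P(P2) + P(G|P3)·P(P3)
      = 0.918·0.13 + 0.368·0.58 + 0.692·0.29
      = 0.11934 + 0.21344 + 0.20068 = 0.53346

P(G) ≈ 0.5335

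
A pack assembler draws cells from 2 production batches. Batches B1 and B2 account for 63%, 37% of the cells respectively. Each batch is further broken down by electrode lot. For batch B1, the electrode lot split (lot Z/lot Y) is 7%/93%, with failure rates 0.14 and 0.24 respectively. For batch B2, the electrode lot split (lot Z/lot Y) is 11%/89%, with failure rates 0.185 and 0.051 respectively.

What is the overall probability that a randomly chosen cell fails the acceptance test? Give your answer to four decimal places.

P(F) ≈ 0.1711

P(F|B1) = 0.07·0.14 + 0.93·0.24 = 0.0098 + 0.2232 = 0.233
P(F|B2) = 0.11·0.185 + 0.89·0.051 = 0.02035 + 0.04539 = 0.06574
By total probability over the outer partition,
P(F) = 0.63·0.233 + 0.37·0.06574
      = 0.14679 + 0.0243238 = 0.1711138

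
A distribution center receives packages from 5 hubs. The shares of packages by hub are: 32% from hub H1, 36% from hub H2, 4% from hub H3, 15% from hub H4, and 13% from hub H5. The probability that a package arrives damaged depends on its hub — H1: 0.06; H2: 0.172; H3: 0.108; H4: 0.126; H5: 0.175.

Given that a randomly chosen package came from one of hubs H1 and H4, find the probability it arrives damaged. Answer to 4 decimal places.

0.0811

Let S = {H1, H4}.
P(S) = 0.32 + 0.15 = 0.47.
P(D ∩ S) = 0.06·0.32 + 0.126·0.15 = 0.0192 + 0.0189 = 0.0381.
P(D | S) = 0.0381 / 0.47 = 0.081064…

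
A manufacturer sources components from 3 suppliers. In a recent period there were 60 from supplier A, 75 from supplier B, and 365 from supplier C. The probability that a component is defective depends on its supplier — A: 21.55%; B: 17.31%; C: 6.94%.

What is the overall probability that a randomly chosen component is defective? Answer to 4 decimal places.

0.1025

Total: 60 + 75 + 365 = 500.
P(A) = 60/500 = 0.12. P(B) = 75/500 = 0.15. P(C) = 365/500 = 0.73.
Summing over the partition,
P(D) = P(D|A)·P(A) + P(D|B)·P(B) + P(D|C)·P(C)
      = 0.2155·0.12 + 0.1731·0.15 + 0.0694·0.73
      = 0.02586 + 0.025965 + 0.050662 = 0.102487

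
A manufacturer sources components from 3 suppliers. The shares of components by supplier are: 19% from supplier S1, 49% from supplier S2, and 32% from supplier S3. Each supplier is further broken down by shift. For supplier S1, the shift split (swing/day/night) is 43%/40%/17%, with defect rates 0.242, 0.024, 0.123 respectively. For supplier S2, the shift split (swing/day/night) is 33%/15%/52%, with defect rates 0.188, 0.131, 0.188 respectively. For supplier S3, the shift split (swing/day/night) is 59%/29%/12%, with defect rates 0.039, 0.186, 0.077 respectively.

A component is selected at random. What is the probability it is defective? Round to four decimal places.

P(D|S1) = 0.43·0.242 + 0.4·0.024 + 0.17·0.123 = 0.10406 + 0.0096 + 0.02091 = 0.13457
P(D|S2) = 0.33·0.188 + 0.15·0.131 + 0.52·0.188 = 0.06204 + 0.01965 + 0.09776 = 0.17945
P(D|S3) = 0.59·0.039 + 0.29·0.186 + 0.12·0.077 = 0.02301 + 0.05394 + 0.00924 = 0.08619
Then overall,
P(D) = 0.19·0.13457 + 0.49·0.17945 + 0.32·0.08619
      = 0.0255683 + 0.0879305 + 0.0275808 = 0.1410796

P(D) ≈ 0.1411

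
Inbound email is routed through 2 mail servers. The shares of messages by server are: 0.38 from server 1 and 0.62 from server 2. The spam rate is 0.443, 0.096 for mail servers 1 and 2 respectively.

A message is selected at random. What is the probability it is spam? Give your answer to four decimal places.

P(S) = P(S|1)·P(1) + P(S|2)·P(2)
      = 0.443·0.38 + 0.096·0.62
      = 0.16834 + 0.05952 = 0.22786

P(S) ≈ 0.2279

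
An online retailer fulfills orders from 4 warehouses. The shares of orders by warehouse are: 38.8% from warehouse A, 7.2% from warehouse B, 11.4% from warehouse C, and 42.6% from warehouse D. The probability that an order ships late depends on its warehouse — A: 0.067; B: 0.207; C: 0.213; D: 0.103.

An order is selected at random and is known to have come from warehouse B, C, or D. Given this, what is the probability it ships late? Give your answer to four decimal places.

Let S = {B, C, D}.
P(S) = 0.072 + 0.114 + 0.426 = 0.612.
P(L ∩ S) = 0.207·0.072 + 0.213·0.114 + 0.103·0.426 = 0.014904 + 0.024282 + 0.043878 = 0.083064.
P(L | S) = 0.083064 / 0.612 = 0.135725…

0.1357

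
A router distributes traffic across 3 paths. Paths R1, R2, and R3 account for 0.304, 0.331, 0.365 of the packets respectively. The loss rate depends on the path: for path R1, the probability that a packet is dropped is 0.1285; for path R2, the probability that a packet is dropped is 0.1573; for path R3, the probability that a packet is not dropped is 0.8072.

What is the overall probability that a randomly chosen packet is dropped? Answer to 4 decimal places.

P(L) ≈ 0.1615

P(L|R3) = 1 − 0.8072 = 0.1928.
P(L) = P(L|R1)·P(R1) + P(L|R2)·P(R2) + P(L|R3)·P(R3)
      = 0.1285·0.304 + 0.1573·0.331 + 0.1928·0.365
      = 0.039064 + 0.0520663 + 0.070372 = 0.1615023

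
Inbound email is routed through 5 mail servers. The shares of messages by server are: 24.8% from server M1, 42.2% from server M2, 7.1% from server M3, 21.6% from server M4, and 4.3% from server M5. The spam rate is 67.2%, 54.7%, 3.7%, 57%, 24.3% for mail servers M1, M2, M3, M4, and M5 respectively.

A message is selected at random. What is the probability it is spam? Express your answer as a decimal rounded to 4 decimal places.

Using total probability over the partition,
P(S) = P(S|M1)·P(M1) + P(S|M2)·P(M2) + P(S|M3)·P(M3) + P(S|M4)·P(M4) + P(S|M5)·P(M5)
      = 0.672·0.248 + 0.547·0.422 + 0.037·0.071 + 0.57·0.216 + 0.243·0.043
      = 0.166656 + 0.230834 + 0.002627 + 0.12312 + 0.010449 = 0.533686

0.5337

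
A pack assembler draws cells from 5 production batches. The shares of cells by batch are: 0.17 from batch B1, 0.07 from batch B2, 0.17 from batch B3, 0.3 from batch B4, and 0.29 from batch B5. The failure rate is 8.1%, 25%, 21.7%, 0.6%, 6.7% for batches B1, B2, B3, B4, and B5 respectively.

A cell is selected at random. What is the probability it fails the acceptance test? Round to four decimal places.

P(F) = P(F|B1)·P(B1) + P(F|B2)·P(B2) + P(F|B3)·P(B3) + P(F|B4)·P(B4) + P(F|B5)·P(B5)
      = 0.081·0.17 + 0.25·0.07 + 0.217·0.17 + 0.006·0.3 + 0.067·0.29
      = 0.01377 + 0.0175 + 0.03689 + 0.0018 + 0.01943 = 0.08939

P(F) ≈ 0.0894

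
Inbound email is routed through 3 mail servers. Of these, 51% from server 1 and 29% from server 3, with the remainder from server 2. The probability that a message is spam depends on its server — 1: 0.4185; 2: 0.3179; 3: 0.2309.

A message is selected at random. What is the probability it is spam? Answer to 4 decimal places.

P(2) = 1 − (0.51 + 0.29) = 0.2.
P(S) = P(S|1)·P(1) + P(S|2)·P(2) + P(S|3)·P(3)
      = 0.4185·0.51 + 0.3179·0.2 + 0.2309·0.29
      = 0.213435 + 0.06358 + 0.066961 = 0.343976

0.3440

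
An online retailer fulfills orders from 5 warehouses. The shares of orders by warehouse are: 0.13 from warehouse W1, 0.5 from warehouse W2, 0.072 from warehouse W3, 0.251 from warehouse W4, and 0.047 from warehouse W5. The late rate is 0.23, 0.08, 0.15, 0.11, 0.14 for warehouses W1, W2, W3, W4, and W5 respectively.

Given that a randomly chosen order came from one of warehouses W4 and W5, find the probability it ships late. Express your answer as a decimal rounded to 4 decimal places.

0.1147

Let S = {W4, W5}.
P(S) = 0.251 + 0.047 = 0.298.
P(L ∩ S) = 0.11·0.251 + 0.14·0.047 = 0.02761 + 0.00658 = 0.03419.
P(L | S) = 0.03419 / 0.298 = 0.114732…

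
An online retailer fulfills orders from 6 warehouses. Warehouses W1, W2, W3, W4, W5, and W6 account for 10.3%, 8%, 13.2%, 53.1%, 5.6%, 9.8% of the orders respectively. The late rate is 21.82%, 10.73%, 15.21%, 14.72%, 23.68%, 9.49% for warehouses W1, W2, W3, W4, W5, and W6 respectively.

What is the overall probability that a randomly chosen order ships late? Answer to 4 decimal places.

P(L) = P(L|W1)·P(W1) + P(L|W2)·P(W2) + P(L|W3)·P(W3) + P(L|W4)·P(W4) + P(L|W5)·P(W5) + P(L|W6)·P(W6)
      = 0.2182·0.103 + 0.1073·0.08 + 0.1521·0.132 + 0.1472·0.531 + 0.2368·0.056 + 0.0949·0.098
      = 0.0224746 + 0.008584 + 0.0200772 + 0.0781632 + 0.0132608 + 0.0093002 = 0.15186

0.1519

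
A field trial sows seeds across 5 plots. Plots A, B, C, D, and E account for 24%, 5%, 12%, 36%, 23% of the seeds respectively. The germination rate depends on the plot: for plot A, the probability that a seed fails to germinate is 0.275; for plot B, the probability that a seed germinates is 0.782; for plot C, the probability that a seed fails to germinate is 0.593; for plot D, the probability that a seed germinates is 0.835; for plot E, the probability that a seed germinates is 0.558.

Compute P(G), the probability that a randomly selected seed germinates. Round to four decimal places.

P(G|A) = 1 − 0.275 = 0.725.
P(G|C) = 1 − 0.593 = 0.407.
Using total probability over the partition,
P(G) = P(G|A)·P(A) + P(G|B)·P(B) + P(G|C)·P(C) + P(G|D)·P(D) + P(G|E)·P(E)
      = 0.725·0.24 + 0.782·0.05 + 0.407·0.12 + 0.835·0.36 + 0.558·0.23
      = 0.174 + 0.0391 + 0.04884 + 0.3006 + 0.12834 = 0.69088

0.6909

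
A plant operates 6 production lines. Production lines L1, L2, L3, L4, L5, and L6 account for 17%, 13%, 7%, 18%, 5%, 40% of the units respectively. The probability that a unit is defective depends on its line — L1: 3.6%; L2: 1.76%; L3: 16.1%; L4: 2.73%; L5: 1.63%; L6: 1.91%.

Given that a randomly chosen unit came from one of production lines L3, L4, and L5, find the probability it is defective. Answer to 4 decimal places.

Let S = {L3, L4, L5}.
P(S) = 0.07 + 0.18 + 0.05 = 0.3.
P(D ∩ S) = 0.161·0.07 + 0.0273·0.18 + 0.0163·0.05 = 0.01127 + 0.004914 + 0.000815 = 0.016999.
P(D | S) = 0.016999 / 0.3 = 0.056663…

0.0567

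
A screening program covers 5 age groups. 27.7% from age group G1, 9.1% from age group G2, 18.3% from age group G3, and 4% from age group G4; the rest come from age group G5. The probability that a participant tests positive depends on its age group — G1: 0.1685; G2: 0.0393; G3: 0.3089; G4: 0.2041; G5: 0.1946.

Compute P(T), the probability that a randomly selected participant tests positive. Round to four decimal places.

0.1945

P(G5) = 1 − (0.277 + 0.091 + 0.183 + 0.04) = 0.409.
By the law of total probability,
P(T) = P(T|G1)·P(G1) + P(T|G2)·P(G2) + P(T|G3)·P(G3) + P(T|G4)·P(G4) + P(T|G5)·P(G5)
      = 0.1685·0.277 + 0.0393·0.091 + 0.3089·0.183 + 0.2041·0.04 + 0.1946·0.409
      = 0.0466745 + 0.0035763 + 0.0565287 + 0.008164 + 0.0795914 = 0.1945349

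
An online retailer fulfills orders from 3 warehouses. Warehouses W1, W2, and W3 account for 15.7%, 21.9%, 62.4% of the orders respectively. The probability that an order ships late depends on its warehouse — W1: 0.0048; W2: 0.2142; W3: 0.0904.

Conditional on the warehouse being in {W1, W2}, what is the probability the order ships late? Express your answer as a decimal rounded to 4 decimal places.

0.1268

Let S = {W1, W2}.
P(S) = 0.157 + 0.219 = 0.376.
P(L ∩ S) = 0.0048·0.157 + 0.2142·0.219 = 0.0007536 + 0.0469098 = 0.0476634.
P(L | S) = 0.0476634 / 0.376 = 0.126764…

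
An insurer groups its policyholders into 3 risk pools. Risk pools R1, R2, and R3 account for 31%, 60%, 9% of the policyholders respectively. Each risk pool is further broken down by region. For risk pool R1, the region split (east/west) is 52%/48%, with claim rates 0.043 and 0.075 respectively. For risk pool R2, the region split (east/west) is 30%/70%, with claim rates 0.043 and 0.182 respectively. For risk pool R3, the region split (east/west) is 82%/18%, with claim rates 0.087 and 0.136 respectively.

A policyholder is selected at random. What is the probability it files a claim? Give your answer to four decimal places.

P(C|R1) = 0.52·0.043 + 0.48·0.075 = 0.02236 + 0.036 = 0.05836
P(C|R2) = 0.3·0.043 + 0.7·0.182 = 0.0129 + 0.1274 = 0.1403
P(C|R3) = 0.82·0.087 + 0.18·0.136 = 0.07134 + 0.02448 = 0.09582
By total probability over the outer partition,
P(C) = 0.31·0.05836 + 0.6·0.1403 + 0.09·0.09582
      = 0.0180916 + 0.08418 + 0.0086238 = 0.1108954

P(C) ≈ 0.1109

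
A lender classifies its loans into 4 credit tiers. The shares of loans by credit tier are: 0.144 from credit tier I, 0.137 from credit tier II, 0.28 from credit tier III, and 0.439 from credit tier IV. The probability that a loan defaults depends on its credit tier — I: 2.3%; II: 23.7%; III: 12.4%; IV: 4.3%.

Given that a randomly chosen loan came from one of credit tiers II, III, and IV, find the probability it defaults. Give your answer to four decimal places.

P(D|S) ≈ 0.1005

Let S = {II, III, IV}.
P(S) = 0.137 + 0.28 + 0.439 = 0.856.
P(D ∩ S) = 0.237·0.137 + 0.124·0.28 + 0.043·0.439 = 0.032469 + 0.03472 + 0.018877 = 0.086066.
P(D | S) = 0.086066 / 0.856 = 0.100544…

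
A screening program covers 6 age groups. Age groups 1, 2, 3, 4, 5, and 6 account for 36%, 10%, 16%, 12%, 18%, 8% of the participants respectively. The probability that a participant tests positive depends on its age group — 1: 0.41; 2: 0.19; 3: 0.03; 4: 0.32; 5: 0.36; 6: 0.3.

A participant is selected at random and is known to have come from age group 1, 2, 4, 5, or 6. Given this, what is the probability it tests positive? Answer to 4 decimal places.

0.3498

Let S = {1, 2, 4, 5, 6}.
P(S) = 0.36 + 0.1 + 0.12 + 0.18 + 0.08 = 0.84.
P(T ∩ S) = 0.41·0.36 + 0.19·0.1 + 0.32·0.12 + 0.36·0.18 + 0.3·0.08 = 0.1476 + 0.019 + 0.0384 + 0.0648 + 0.024 = 0.2938.
P(T | S) = 0.2938 / 0.84 = 0.349762…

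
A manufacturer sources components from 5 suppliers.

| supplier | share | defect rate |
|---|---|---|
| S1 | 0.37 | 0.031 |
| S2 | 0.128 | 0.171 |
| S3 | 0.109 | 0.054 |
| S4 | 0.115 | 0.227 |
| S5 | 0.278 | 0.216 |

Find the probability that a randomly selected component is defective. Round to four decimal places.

0.1254

Summing over the partition,
P(D) = P(D|S1)·P(S1) + P(D|S2)·P(S2) + P(D|S3)·P(S3) + P(D|S4)·P(S4) + P(D|S5)·P(S5)
      = 0.031·0.37 + 0.171·0.128 + 0.054·0.109 + 0.227·0.115 + 0.216·0.278
      = 0.01147 + 0.021888 + 0.005886 + 0.026105 + 0.060048 = 0.125397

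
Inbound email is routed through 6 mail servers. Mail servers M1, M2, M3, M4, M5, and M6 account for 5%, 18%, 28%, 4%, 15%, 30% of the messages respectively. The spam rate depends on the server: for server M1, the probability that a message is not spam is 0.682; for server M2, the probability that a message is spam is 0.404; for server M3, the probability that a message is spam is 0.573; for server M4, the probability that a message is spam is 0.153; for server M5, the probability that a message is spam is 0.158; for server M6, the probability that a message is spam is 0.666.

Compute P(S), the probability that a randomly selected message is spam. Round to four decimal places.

P(S|M1) = 1 − 0.682 = 0.318.
P(S) = P(S|M1)·P(M1) + P(S|M2)·P(M2) + P(S|M3)·P(M3) + P(S|M4)·P(M4) + P(S|M5)·P(M5) + P(S|M6)·P(M6)
      = 0.318·0.05 + 0.404·0.18 + 0.573·0.28 + 0.153·0.04 + 0.158·0.15 + 0.666·0.3
      = 0.0159 + 0.07272 + 0.16044 + 0.00612 + 0.0237 + 0.1998 = 0.47868

0.4787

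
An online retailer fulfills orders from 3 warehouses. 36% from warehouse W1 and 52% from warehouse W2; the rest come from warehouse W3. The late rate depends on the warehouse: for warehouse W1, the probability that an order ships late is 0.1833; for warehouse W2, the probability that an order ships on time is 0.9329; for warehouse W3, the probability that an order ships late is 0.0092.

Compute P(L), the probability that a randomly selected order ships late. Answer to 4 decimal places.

P(W3) = 1 − (0.36 + 0.52) = 0.12.
P(L|W2) = 1 − 0.9329 = 0.0671.
By the law of total probability,
P(L) = P(L|W1)·P(W1) + P(L|W2)·P(W2) + P(L|W3)·P(W3)
      = 0.1833·0.36 + 0.0671·0.52 + 0.0092·0.12
      = 0.065988 + 0.034892 + 0.001104 = 0.101984

P(L) ≈ 0.1020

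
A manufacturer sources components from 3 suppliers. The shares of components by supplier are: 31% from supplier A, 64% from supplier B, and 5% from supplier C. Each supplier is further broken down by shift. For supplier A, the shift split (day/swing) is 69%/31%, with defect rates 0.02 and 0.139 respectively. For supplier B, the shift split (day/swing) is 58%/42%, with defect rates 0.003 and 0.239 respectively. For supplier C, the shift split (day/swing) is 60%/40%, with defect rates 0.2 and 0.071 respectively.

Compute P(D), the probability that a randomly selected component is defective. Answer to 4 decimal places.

P(D) ≈ 0.0904

P(D|A) = 0.69·0.02 + 0.31·0.139 = 0.0138 + 0.04309 = 0.05689
P(D|B) = 0.58·0.003 + 0.42·0.239 = 0.00174 + 0.10038 = 0.10212
P(D|C) = 0.6·0.2 + 0.4·0.071 = 0.12 + 0.0284 = 0.1484
By total probability over the outer partition,
P(D) = 0.31·0.05689 + 0.64·0.10212 + 0.05·0.1484
      = 0.0176359 + 0.0653568 + 0.00742 = 0.0904127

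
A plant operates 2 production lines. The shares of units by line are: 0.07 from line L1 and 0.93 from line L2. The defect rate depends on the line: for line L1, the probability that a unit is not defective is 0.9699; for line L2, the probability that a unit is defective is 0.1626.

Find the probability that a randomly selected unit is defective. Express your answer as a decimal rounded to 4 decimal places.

0.1533

P(D|L1) = 1 − 0.9699 = 0.0301.
P(D) = P(D|L1)·P(L1) + P(D|L2)·P(L2)
      = 0.0301·0.07 + 0.1626·0.93
      = 0.002107 + 0.151218 = 0.153325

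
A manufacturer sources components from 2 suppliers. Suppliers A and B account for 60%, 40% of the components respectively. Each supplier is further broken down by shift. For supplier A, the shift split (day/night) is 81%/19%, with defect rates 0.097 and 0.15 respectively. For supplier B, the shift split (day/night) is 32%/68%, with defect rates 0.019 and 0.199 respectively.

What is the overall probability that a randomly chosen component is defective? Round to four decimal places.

P(D|A) = 0.81·0.097 + 0.19·0.15 = 0.07857 + 0.0285 = 0.10707
P(D|B) = 0.32·0.019 + 0.68·0.199 = 0.00608 + 0.13532 = 0.1414
Then overall,
P(D) = 0.6·0.10707 + 0.4·0.1414
      = 0.064242 + 0.05656 = 0.120802

P(D) ≈ 0.1208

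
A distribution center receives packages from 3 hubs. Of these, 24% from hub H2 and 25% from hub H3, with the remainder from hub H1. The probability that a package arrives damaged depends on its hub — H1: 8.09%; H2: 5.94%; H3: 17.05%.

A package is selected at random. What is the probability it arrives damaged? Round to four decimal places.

0.0981

P(H1) = 1 − (0.24 + 0.25) = 0.51.
P(D) = P(D|H1)·P(H1) + P(D|H2)·P(H2) + P(D|H3)·P(H3)
      = 0.0809·0.51 + 0.0594·0.24 + 0.1705·0.25
      = 0.041259 + 0.014256 + 0.042625 = 0.09814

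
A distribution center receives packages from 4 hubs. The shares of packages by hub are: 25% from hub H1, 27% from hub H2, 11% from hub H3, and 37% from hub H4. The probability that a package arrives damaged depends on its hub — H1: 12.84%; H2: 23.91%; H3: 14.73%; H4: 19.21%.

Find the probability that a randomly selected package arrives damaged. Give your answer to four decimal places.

Summing over the partition,
P(D) = P(D|H1)·P(H1) + P(D|H2)·P(H2) + P(D|H3)·P(H3) + P(D|H4)·P(H4)
      = 0.1284·0.25 + 0.2391·0.27 + 0.1473·0.11 + 0.1921·0.37
      = 0.0321 + 0.064557 + 0.016203 + 0.071077 = 0.183937

P(D) ≈ 0.1839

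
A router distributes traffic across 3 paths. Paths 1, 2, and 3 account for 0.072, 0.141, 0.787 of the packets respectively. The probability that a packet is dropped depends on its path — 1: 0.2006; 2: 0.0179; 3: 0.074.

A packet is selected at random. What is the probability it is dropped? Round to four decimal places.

0.0752

Summing over the partition,
P(L) = P(L|1)·P(1) + P(L|2)·P(2) + P(L|3)·P(3)
      = 0.2006·0.072 + 0.0179·0.141 + 0.074·0.787
      = 0.0144432 + 0.0025239 + 0.058238 = 0.0752051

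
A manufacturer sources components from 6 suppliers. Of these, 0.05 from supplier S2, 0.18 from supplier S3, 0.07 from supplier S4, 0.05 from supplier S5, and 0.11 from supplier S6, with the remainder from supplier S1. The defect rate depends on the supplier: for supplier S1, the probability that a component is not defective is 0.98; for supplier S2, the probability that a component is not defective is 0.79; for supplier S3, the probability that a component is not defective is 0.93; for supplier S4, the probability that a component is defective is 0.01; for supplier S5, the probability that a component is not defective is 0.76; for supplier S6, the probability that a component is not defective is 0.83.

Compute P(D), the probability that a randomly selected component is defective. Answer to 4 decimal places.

0.0653

P(S1) = 1 − (0.05 + 0.18 + 0.07 + 0.05 + 0.11) = 0.54.
P(D|S1) = 1 − 0.98 = 0.02.
P(D|S2) = 1 − 0.79 = 0.21.
P(D|S3) = 1 − 0.93 = 0.07.
P(D|S5) = 1 − 0.76 = 0.24.
P(D|S6) = 1 − 0.83 = 0.17.
P(D) = P(D|S1)·P(S1) + P(D|S2)·P(S2) + P(D|S3)·P(S3) + P(D|S4)·P(S4) + P(D|S5)·P(S5) + P(D|S6)·P(S6)
      = 0.02·0.54 + 0.21·0.05 + 0.07·0.18 + 0.01·0.07 + 0.24·0.05 + 0.17·0.11
      = 0.0108 + 0.0105 + 0.0126 + 0.0007 + 0.012 + 0.0187 = 0.0653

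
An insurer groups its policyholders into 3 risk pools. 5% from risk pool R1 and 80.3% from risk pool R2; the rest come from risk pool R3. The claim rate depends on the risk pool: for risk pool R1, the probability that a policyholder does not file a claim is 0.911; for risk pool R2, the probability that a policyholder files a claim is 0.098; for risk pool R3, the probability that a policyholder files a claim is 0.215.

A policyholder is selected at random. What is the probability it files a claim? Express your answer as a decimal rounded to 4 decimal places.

0.1147

P(R3) = 1 − (0.05 + 0.803) = 0.147.
P(C|R1) = 1 − 0.911 = 0.089.
Using total probability over the partition,
P(C) = P(C|R1)·P(R1) + P(C|R2)·P(R2) + P(C|R3)·P(R3)
      = 0.089·0.05 + 0.098·0.803 + 0.215·0.147
      = 0.00445 + 0.078694 + 0.031605 = 0.114749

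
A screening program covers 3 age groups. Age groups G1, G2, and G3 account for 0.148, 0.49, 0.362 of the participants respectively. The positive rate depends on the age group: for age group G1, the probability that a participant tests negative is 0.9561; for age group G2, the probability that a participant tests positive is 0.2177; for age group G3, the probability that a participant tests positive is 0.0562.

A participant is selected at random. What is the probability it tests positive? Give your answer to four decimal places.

P(T|G1) = 1 − 0.9561 = 0.0439.
P(T) = P(T|G1)·P(G1) + P(T|G2)·P(G2) + P(T|G3)·P(G3)
      = 0.0439·0.148 + 0.2177·0.49 + 0.0562·0.362
      = 0.0064972 + 0.106673 + 0.0203444 = 0.1335146

0.1335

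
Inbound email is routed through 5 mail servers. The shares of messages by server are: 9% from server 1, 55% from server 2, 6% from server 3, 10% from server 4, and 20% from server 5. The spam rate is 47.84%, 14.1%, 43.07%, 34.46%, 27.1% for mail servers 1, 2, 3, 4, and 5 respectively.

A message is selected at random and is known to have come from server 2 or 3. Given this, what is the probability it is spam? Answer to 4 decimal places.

P(S|J) ≈ 0.1695

Let J = {2, 3}.
P(J) = 0.55 + 0.06 = 0.61.
P(S ∩ J) = 0.141·0.55 + 0.4307·0.06 = 0.07755 + 0.025842 = 0.103392.
P(S | J) = 0.103392 / 0.61 = 0.169495…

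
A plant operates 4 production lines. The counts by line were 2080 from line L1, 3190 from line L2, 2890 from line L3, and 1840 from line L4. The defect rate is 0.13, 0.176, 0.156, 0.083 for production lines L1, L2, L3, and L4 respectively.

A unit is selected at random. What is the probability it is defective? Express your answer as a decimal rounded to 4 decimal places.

Total: 2080 + 3190 + 2890 + 1840 = 10000.
P(L1) = 2080/10000 = 0.208. P(L2) = 3190/10000 = 0.319. P(L3) = 2890/10000 = 0.289. P(L4) = 1840/10000 = 0.184.
By the law of total probability,
P(D) = P(D|L1)·P(L1) + P(D|L2)·P(L2) + P(D|L3)·P(L3) + P(D|L4)·P(L4)
      = 0.13·0.208 + 0.176·0.319 + 0.156·0.289 + 0.083·0.184
      = 0.02704 + 0.056144 + 0.045084 + 0.015272 = 0.14354

P(D) ≈ 0.1435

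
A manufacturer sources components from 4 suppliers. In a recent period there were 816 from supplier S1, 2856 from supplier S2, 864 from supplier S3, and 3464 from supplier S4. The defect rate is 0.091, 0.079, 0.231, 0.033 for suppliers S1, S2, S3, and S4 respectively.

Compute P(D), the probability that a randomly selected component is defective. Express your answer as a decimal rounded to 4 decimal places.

0.0767

Total: 816 + 2856 + 864 + 3464 = 8000.
P(S1) = 816/8000 = 0.102. P(S2) = 2856/8000 = 0.357. P(S3) = 864/8000 = 0.108. P(S4) = 3464/8000 = 0.433.
P(D) = P(D|S1)·P(S1) + P(D|S2)·P(S2) + P(D|S3)·P(S3) + P(D|S4)·P(S4)
      = 0.091·0.102 + 0.079·0.357 + 0.231·0.108 + 0.033·0.433
      = 0.009282 + 0.028203 + 0.024948 + 0.014289 = 0.076722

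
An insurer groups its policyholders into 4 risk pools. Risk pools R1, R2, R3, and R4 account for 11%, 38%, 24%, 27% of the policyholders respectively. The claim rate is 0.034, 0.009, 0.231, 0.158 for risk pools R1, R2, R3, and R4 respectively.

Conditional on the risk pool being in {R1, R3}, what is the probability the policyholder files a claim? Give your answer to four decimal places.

Let S = {R1, R3}.
P(S) = 0.11 + 0.24 = 0.35.
P(C ∩ S) = 0.034·0.11 + 0.231·0.24 = 0.00374 + 0.05544 = 0.05918.
P(C | S) = 0.05918 / 0.35 = 0.169086…

P(C|S) ≈ 0.1691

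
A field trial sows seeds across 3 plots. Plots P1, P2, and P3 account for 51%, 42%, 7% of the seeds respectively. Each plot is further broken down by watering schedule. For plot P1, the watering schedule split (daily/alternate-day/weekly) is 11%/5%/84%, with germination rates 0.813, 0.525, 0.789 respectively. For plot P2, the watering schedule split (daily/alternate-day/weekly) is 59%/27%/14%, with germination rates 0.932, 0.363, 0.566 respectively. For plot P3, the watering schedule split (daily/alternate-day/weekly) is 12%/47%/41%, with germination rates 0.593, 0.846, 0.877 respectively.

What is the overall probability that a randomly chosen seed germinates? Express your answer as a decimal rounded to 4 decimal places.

P(G|P1) = 0.11·0.813 + 0.05·0.525 + 0.84·0.789 = 0.08943 + 0.02625 + 0.66276 = 0.77844
P(G|P2) = 0.59·0.932 + 0.27·0.363 + 0.14·0.566 = 0.54988 + 0.09801 + 0.07924 = 0.72713
P(G|P3) = 0.12·0.593 + 0.47·0.846 + 0.41·0.877 = 0.07116 + 0.39762 + 0.35957 = 0.82835
By total probability over the outer partition,
P(G) = 0.51·0.77844 + 0.42·0.72713 + 0.07·0.82835
      = 0.3970044 + 0.3053946 + 0.0579845 = 0.7603835

P(G) ≈ 0.7604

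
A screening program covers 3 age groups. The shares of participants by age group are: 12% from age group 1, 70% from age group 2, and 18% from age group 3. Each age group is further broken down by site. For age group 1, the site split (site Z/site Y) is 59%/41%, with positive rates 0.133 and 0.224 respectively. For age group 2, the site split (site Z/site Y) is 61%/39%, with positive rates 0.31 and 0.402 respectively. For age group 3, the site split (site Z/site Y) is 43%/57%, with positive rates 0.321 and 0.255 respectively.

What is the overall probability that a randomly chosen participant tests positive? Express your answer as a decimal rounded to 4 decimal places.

0.3136

P(T|1) = 0.59·0.133 + 0.41·0.224 = 0.07847 + 0.09184 = 0.17031
P(T|2) = 0.61·0.31 + 0.39·0.402 = 0.1891 + 0.15678 = 0.34588
P(T|3) = 0.43·0.321 + 0.57·0.255 = 0.13803 + 0.14535 = 0.28338
By total probability over the outer partition,
P(T) = 0.12·0.17031 + 0.7·0.34588 + 0.18·0.28338
      = 0.0204372 + 0.242116 + 0.0510084 = 0.3135616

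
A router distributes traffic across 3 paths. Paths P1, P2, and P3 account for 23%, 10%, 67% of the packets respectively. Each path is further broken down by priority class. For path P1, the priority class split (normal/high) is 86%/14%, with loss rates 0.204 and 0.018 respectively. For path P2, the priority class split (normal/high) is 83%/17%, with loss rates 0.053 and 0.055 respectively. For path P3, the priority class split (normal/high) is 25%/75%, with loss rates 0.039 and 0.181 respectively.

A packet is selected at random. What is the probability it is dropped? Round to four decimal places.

P(L|P1) = 0.86·0.204 + 0.14·0.018 = 0.17544 + 0.00252 = 0.17796
P(L|P2) = 0.83·0.053 + 0.17·0.055 = 0.04399 + 0.00935 = 0.05334
P(L|P3) = 0.25·0.039 + 0.75·0.181 = 0.00975 + 0.13575 = 0.1455
Then overall,
P(L) = 0.23·0.17796 + 0.1·0.05334 + 0.67·0.1455
      = 0.0409308 + 0.005334 + 0.097485 = 0.1437498

P(L) ≈ 0.1437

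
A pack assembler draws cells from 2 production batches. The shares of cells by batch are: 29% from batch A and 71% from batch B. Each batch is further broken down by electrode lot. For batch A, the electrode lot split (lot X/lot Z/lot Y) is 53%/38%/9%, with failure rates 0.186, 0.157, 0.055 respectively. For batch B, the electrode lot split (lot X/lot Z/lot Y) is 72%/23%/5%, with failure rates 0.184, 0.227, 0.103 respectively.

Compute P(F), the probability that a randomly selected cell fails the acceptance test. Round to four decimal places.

P(F|A) = 0.53·0.186 + 0.38·0.157 + 0.09·0.055 = 0.09858 + 0.05966 + 0.00495 = 0.16319
P(F|B) = 0.72·0.184 + 0.23·0.227 + 0.05·0.103 = 0.13248 + 0.05221 + 0.00515 = 0.18984
By total probability over the outer partition,
P(F) = 0.29·0.16319 + 0.71·0.18984
      = 0.0473251 + 0.1347864 = 0.1821115

0.1821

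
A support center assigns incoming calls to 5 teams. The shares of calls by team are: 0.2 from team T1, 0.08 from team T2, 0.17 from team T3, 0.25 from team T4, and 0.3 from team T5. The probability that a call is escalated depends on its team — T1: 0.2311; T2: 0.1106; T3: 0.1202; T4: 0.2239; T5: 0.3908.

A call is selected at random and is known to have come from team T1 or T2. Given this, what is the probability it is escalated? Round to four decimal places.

Let S = {T1, T2}.
P(S) = 0.2 + 0.08 = 0.28.
P(E ∩ S) = 0.2311·0.2 + 0.1106·0.08 = 0.04622 + 0.008848 = 0.055068.
P(E | S) = 0.055068 / 0.28 = 0.196671…

0.1967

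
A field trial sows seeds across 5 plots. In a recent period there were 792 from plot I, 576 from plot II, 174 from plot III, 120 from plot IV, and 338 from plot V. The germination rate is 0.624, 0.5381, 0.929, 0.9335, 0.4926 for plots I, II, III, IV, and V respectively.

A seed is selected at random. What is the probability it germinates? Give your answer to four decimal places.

P(G) ≈ 0.6222

Total: 792 + 576 + 174 + 120 + 338 = 2000.
P(I) = 792/2000 = 0.396. P(II) = 576/2000 = 0.288. P(III) = 174/2000 = 0.087. P(IV) = 120/2000 = 0.06. P(V) = 338/2000 = 0.169.
P(G) = P(G|I)·P(I) + P(G|II)·P(II) + P(G|III)·P(III) + P(G|IV)·P(IV) + P(G|V)·P(V)
      = 0.624·0.396 + 0.5381·0.288 + 0.929·0.087 + 0.9335·0.06 + 0.4926·0.169
      = 0.247104 + 0.1549728 + 0.080823 + 0.05601 + 0.0832494 = 0.6221592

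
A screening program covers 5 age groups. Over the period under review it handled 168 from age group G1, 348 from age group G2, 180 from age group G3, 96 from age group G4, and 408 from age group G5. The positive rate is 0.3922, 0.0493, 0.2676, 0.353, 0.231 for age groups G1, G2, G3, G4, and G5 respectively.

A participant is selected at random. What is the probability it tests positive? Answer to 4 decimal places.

Total: 168 + 348 + 180 + 96 + 408 = 1200.
P(G1) = 168/1200 = 0.14. P(G2) = 348/1200 = 0.29. P(G3) = 180/1200 = 0.15. P(G4) = 96/1200 = 0.08. P(G5) = 408/1200 = 0.34.
P(T) = P(T|G1)·P(G1) + P(T|G2)·P(G2) + P(T|G3)·P(G3) + P(T|G4)·P(G4) + P(T|G5)·P(G5)
      = 0.3922·0.14 + 0.0493·0.29 + 0.2676·0.15 + 0.353·0.08 + 0.231·0.34
      = 0.054908 + 0.014297 + 0.04014 + 0.02824 + 0.07854 = 0.216125

P(T) ≈ 0.2161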